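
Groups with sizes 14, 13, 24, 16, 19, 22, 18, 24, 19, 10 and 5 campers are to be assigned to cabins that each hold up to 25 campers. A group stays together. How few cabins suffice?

Total = 24 + 24 + 22 + 19 + 19 + 18 + 16 + 14 + 13 + 10 + 5 = 184 campers.
Lower bound: ⌈184/25⌉ = 8 cabins.
Also, 9 groups each exceed 25/2 campers, and no two of those can share a cabin, so at least 9 cabins are needed.
A packing using 9 cabins:
  cabin 1: 24 = 24
  cabin 2: 24 = 24
  cabin 3: 22 = 22
  cabin 4: 19 + 5 = 24
  cabin 5: 19 = 19
  cabin 6: 18 = 18
  cabin 7: 16 = 16
  cabin 8: 14 + 10 = 24
  cabin 9: 13 = 13
This matches the lower bound, so 9 is optimal.

9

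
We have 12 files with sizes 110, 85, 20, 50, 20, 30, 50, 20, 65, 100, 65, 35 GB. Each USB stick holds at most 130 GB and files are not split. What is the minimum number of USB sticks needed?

Total = 110 + 100 + 85 + 65 + 65 + 50 + 50 + 35 + 30 + 20 + 20 + 20 = 650 GB.
Lower bound: ⌈650/130⌉ = 5 USB sticks.
A packing using 6 USB sticks:
  USB stick 1: 110 + 20 = 130
  USB stick 2: 100 + 30 = 130
  USB stick 3: 85 + 35 = 120
  USB stick 4: 65 + 65 = 130
  USB stick 5: 50 + 50 + 20 = 120
  USB stick 6: 20 = 20
No arrangement into 5 USB sticks stays within capacity, so 6 is optimal.

6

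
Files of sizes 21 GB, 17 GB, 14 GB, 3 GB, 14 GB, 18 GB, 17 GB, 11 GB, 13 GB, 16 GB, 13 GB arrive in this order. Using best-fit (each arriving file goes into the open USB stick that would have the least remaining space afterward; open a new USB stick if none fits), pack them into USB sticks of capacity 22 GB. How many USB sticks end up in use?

10

  21 → USB stick 1 (new)  [load 21/22]
  17 → USB stick 2 (new)  [load 17/22]
  14 → USB stick 3 (new)  [load 14/22]
  3 → USB stick 2  [load 20/22]
  14 → USB stick 4 (new)  [load 14/22]
  18 → USB stick 5 (new)  [load 18/22]
  17 → USB stick 6 (new)  [load 17/22]
  11 → USB stick 7 (new)  [load 11/22]
  13 → USB stick 8 (new)  [load 13/22]
  16 → USB stick 9 (new)  [load 16/22]
  13 → USB stick 10 (new)  [load 13/22]
10 USB sticks opened.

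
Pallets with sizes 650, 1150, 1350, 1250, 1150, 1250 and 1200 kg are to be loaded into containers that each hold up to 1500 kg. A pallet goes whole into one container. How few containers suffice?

Total = 1350 + 1250 + 1250 + 1200 + 1150 + 1150 + 650 = 8000 kg.
Lower bound: ⌈8000/1500⌉ = 6 containers.
A packing using 7 containers:
  container 1: 1350 = 1350
  container 2: 1250 = 1250
  container 3: 1250 = 1250
  container 4: 1200 = 1200
  container 5: 1150 = 1150
  container 6: 1150 = 1150
  container 7: 650 = 650
No arrangement into 6 containers stays within capacity, so 7 is optimal.

7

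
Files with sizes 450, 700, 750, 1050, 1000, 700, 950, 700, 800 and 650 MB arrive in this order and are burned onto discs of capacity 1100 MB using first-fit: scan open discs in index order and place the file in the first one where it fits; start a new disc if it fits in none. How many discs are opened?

  450 → disc 1 (new)  [load 450/1100]
  700 → disc 2 (new)  [load 700/1100]
  750 → disc 3 (new)  [load 750/1100]
  1050 → disc 4 (new)  [load 1050/1100]
  1000 → disc 5 (new)  [load 1000/1100]
  700 → disc 6 (new)  [load 700/1100]
  950 → disc 7 (new)  [load 950/1100]
  700 → disc 8 (new)  [load 700/1100]
  800 → disc 9 (new)  [load 800/1100]
  650 → disc 1  [load 1100/1100]
9 discs opened.

9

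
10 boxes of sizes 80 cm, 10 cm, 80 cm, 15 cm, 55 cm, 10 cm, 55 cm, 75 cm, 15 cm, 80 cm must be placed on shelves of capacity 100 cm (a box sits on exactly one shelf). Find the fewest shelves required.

Total = 80 + 80 + 80 + 75 + 55 + 55 + 15 + 15 + 10 + 10 = 475 cm.
Lower bound: ⌈475/100⌉ = 5 shelves.
Also, 6 boxes each exceed 50 cm, and no two of those can share a shelf, so at least 6 shelves are needed.
A packing using 6 shelves:
  shelf 1: 80 + 15 = 95
  shelf 2: 80 + 15 = 95
  shelf 3: 80 + 10 + 10 = 100
  shelf 4: 75 = 75
  shelf 5: 55 = 55
  shelf 6: 55 = 55
This matches the lower bound, so 6 is optimal.

6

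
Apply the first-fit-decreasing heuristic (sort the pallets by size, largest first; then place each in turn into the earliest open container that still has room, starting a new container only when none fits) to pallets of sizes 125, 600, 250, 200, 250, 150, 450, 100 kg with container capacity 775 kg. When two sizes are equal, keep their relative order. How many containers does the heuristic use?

Sorted descending: 600, 450, 250, 250, 200, 150, 125, 100.
  600 → container 1 (new)  [load 600/775]
  450 → container 2 (new)  [load 450/775]
  250 → container 2  [load 700/775]
  250 → container 3 (new)  [load 250/775]
  200 → container 3  [load 450/775]
  150 → container 1  [load 750/775]
  125 → container 3  [load 575/775]
  100 → container 3  [load 675/775]
3 containers opened.

3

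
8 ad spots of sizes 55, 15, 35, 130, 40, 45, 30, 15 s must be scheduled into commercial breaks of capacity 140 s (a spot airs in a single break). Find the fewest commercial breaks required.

Total = 130 + 55 + 45 + 40 + 35 + 30 + 15 + 15 = 365 s.
Lower bound: ⌈365/140⌉ = 3 commercial breaks.
A packing using 3 commercial breaks:
  break 1: 130 = 130
  break 2: 55 + 45 + 40 = 140
  break 3: 35 + 30 + 15 + 15 = 95
This matches the lower bound, so 3 is optimal.

3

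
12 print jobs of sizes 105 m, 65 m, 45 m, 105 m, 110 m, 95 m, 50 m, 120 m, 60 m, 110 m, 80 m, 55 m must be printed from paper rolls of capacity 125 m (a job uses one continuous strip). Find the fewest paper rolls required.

9

Total = 120 + 110 + 110 + 105 + 105 + 95 + 80 + 65 + 60 + 55 + 50 + 45 = 1000 m.
Lower bound: ⌈1000/125⌉ = 8 paper rolls.
A packing using 9 paper rolls:
  roll 1: 120 = 120
  roll 2: 110 = 110
  roll 3: 110 = 110
  roll 4: 105 = 105
  roll 5: 105 = 105
  roll 6: 95 = 95
  roll 7: 80 + 45 = 125
  roll 8: 65 + 60 = 125
  roll 9: 55 + 50 = 105
No arrangement into 8 paper rolls stays within capacity, so 9 is optimal.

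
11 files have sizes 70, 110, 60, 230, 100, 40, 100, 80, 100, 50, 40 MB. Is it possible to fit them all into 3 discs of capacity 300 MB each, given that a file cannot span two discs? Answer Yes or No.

Total = 980 MB; ⌈980/300⌉ = 4.
At least 4 discs are required, but only 3 are allowed.

No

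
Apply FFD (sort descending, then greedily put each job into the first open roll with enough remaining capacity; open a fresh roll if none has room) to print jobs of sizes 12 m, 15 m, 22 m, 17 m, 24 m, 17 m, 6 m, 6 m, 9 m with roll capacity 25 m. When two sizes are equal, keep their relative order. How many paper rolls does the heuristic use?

6

Sorted descending: 24, 22, 17, 17, 15, 12, 9, 6, 6.
  24 → roll 1 (new)  [load 24/25]
  22 → roll 2 (new)  [load 22/25]
  17 → roll 3 (new)  [load 17/25]
  17 → roll 4 (new)  [load 17/25]
  15 → roll 5 (new)  [load 15/25]
  12 → roll 6 (new)  [load 12/25]
  9 → roll 5  [load 24/25]
  6 → roll 3  [load 23/25]
  6 → roll 4  [load 23/25]
6 paper rolls opened.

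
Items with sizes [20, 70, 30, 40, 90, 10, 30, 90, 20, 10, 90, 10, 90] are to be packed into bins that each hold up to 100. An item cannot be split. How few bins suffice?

Total = 90 + 90 + 90 + 90 + 70 + 40 + 30 + 30 + 20 + 20 + 10 + 10 + 10 = 600.
Lower bound: ⌈600/100⌉ = 6 bins.
A packing using 7 bins:
  bin 1: 90 + 10 = 100
  bin 2: 90 + 10 = 100
  bin 3: 90 + 10 = 100
  bin 4: 90 = 90
  bin 5: 70 + 30 = 100
  bin 6: 40 + 30 + 20 = 90
  bin 7: 20 = 20
No arrangement into 6 bins stays within capacity, so 7 is optimal.

7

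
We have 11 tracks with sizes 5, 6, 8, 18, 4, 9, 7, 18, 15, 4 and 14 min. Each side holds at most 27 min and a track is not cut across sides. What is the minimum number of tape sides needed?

Total = 18 + 18 + 15 + 14 + 9 + 8 + 7 + 6 + 5 + 4 + 4 = 108 min.
Lower bound: ⌈108/27⌉ = 4 tape sides.
A packing using 4 tape sides:
  side 1: 18 + 9 = 27
  side 2: 18 + 5 + 4 = 27
  side 3: 15 + 8 + 4 = 27
  side 4: 14 + 7 + 6 = 27
This matches the lower bound, so 4 is optimal.

4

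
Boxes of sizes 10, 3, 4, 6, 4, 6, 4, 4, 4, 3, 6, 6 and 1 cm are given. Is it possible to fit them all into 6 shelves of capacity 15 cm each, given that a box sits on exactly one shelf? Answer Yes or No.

A valid assignment using 5 shelves:
  shelf 1: 10 + 4 + 1 = 15
  shelf 2: 6 + 6 + 3 = 15
  shelf 3: 6 + 6 + 3 = 15
  shelf 4: 4 + 4 + 4 = 12
  shelf 5: 4 = 4
That uses only 5 ≤ 6, so 6 shelves are enough.

Yes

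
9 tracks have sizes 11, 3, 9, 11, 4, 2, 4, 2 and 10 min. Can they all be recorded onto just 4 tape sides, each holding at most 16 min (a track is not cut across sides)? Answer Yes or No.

A valid assignment using 4 tape sides:
  side 1: 11 + 4 = 15
  side 2: 11 + 4 = 15
  side 3: 10 + 3 + 2 = 15
  side 4: 9 + 2 = 11
Every load is within 16 min, so 4 tape sides suffice.

Yes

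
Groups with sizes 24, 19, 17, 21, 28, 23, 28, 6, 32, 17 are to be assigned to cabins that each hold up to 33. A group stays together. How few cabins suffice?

9

Total = 32 + 28 + 28 + 24 + 23 + 21 + 19 + 17 + 17 + 6 = 215.
Lower bound: ⌈215/33⌉ = 7 cabins.
Also, 9 groups each exceed 33/2, and no two of those can share a cabin, so at least 9 cabins are needed.
A packing using 9 cabins:
  cabin 1: 32 = 32
  cabin 2: 28 = 28
  cabin 3: 28 = 28
  cabin 4: 24 + 6 = 30
  cabin 5: 23 = 23
  cabin 6: 21 = 21
  cabin 7: 19 = 19
  cabin 8: 17 = 17
  cabin 9: 17 = 17
This matches the lower bound, so 9 is optimal.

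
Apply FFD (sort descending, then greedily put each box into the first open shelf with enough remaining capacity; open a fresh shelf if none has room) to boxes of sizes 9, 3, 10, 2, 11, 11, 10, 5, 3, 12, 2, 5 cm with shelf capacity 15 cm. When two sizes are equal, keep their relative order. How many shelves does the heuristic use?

6

Sorted descending: 12, 11, 11, 10, 10, 9, 5, 5, 3, 3, 2, 2.
  12 → shelf 1 (new)  [load 12/15]
  11 → shelf 2 (new)  [load 11/15]
  11 → shelf 3 (new)  [load 11/15]
  10 → shelf 4 (new)  [load 10/15]
  10 → shelf 5 (new)  [load 10/15]
  9 → shelf 6 (new)  [load 9/15]
  5 → shelf 4  [load 15/15]
  5 → shelf 5  [load 15/15]
  3 → shelf 1  [load 15/15]
  3 → shelf 2  [load 14/15]
  2 → shelf 3  [load 13/15]
  2 → shelf 3  [load 15/15]
6 shelves opened.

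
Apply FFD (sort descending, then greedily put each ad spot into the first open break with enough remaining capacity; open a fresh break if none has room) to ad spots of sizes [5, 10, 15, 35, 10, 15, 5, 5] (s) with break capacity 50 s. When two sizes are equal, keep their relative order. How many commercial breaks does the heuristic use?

2

Sorted descending: 35, 15, 15, 10, 10, 5, 5, 5.
  35 → break 1 (new)  [load 35/50]
  15 → break 1  [load 50/50]
  15 → break 2 (new)  [load 15/50]
  10 → break 2  [load 25/50]
  10 → break 2  [load 35/50]
  5 → break 2  [load 40/50]
  5 → break 2  [load 45/50]
  5 → break 2  [load 50/50]
2 commercial breaks opened.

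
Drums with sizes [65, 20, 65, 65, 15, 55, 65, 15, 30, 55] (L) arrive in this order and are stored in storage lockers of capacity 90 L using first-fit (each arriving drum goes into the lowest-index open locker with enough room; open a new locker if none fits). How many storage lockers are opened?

  65 → locker 1 (new)  [load 65/90]
  20 → locker 1  [load 85/90]
  65 → locker 2 (new)  [load 65/90]
  65 → locker 3 (new)  [load 65/90]
  15 → locker 2  [load 80/90]
  55 → locker 4 (new)  [load 55/90]
  65 → locker 5 (new)  [load 65/90]
  15 → locker 3  [load 80/90]
  30 → locker 4  [load 85/90]
  55 → locker 6 (new)  [load 55/90]
6 storage lockers opened.

6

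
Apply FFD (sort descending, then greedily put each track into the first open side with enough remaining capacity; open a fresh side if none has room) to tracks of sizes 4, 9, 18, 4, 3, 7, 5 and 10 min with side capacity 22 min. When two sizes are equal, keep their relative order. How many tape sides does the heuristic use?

Sorted descending: 18, 10, 9, 7, 5, 4, 4, 3.
  18 → side 1 (new)  [load 18/22]
  10 → side 2 (new)  [load 10/22]
  9 → side 2  [load 19/22]
  7 → side 3 (new)  [load 7/22]
  5 → side 3  [load 12/22]
  4 → side 1  [load 22/22]
  4 → side 3  [load 16/22]
  3 → side 2  [load 22/22]
3 tape sides opened.

3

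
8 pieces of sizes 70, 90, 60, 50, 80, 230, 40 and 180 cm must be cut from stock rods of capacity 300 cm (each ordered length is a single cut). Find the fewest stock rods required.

3

Total = 230 + 180 + 90 + 80 + 70 + 60 + 50 + 40 = 800 cm.
Lower bound: ⌈800/300⌉ = 3 stock rods.
A packing using 3 stock rods:
  stock rod 1: 230 + 70 = 300
  stock rod 2: 180 + 90 = 270
  stock rod 3: 80 + 60 + 50 + 40 = 230
This matches the lower bound, so 3 is optimal.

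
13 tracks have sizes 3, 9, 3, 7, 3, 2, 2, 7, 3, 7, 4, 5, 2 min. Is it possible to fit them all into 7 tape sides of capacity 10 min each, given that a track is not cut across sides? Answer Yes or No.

A valid assignment using 6 tape sides:
  side 1: 9 = 9
  side 2: 7 + 3 = 10
  side 3: 7 + 3 = 10
  side 4: 7 + 3 = 10
  side 5: 5 + 4 = 9
  side 6: 3 + 2 + 2 + 2 = 9
That uses only 6 ≤ 7, so 7 tape sides are enough.

Yes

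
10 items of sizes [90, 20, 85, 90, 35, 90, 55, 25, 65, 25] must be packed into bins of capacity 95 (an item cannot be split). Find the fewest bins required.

7

Total = 90 + 90 + 90 + 85 + 65 + 55 + 35 + 25 + 25 + 20 = 580.
Lower bound: ⌈580/95⌉ = 7 bins.
A packing using 7 bins:
  bin 1: 90 = 90
  bin 2: 90 = 90
  bin 3: 90 = 90
  bin 4: 85 = 85
  bin 5: 65 + 25 = 90
  bin 6: 55 + 35 = 90
  bin 7: 25 + 20 = 45
This matches the lower bound, so 7 is optimal.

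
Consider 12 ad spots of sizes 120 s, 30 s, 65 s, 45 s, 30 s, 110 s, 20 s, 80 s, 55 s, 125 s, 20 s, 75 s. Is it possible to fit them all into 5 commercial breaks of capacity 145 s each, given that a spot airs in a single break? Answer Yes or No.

No

Total = 775 s; ⌈775/145⌉ = 6.
At least 6 commercial breaks are required, but only 5 are allowed.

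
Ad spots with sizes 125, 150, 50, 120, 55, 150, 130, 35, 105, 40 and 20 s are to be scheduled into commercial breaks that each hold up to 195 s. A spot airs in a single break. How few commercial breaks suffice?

Total = 150 + 150 + 130 + 125 + 120 + 105 + 55 + 50 + 40 + 35 + 20 = 980 s.
Lower bound: ⌈980/195⌉ = 6 commercial breaks.
A packing using 6 commercial breaks:
  break 1: 150 + 40 = 190
  break 2: 150 + 35 = 185
  break 3: 130 + 55 = 185
  break 4: 125 + 50 + 20 = 195
  break 5: 120 = 120
  break 6: 105 = 105
This matches the lower bound, so 6 is optimal.

6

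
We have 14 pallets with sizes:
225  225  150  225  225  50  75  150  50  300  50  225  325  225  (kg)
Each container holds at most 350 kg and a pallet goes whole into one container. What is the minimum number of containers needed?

9

Total = 325 + 300 + 225 + 225 + 225 + 225 + 225 + 225 + 150 + 150 + 75 + 50 + 50 + 50 = 2500 kg.
Lower bound: ⌈2500/350⌉ = 8 containers.
A packing using 9 containers:
  container 1: 325 = 325
  container 2: 300 + 50 = 350
  container 3: 225 + 75 + 50 = 350
  container 4: 225 + 50 = 275
  container 5: 225 = 225
  container 6: 225 = 225
  container 7: 225 = 225
  container 8: 225 = 225
  container 9: 150 + 150 = 300
No arrangement into 8 containers stays within capacity, so 9 is optimal.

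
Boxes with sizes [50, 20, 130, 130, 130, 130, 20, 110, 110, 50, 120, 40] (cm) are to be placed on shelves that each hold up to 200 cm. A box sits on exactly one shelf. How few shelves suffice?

Total = 130 + 130 + 130 + 130 + 120 + 110 + 110 + 50 + 50 + 40 + 20 + 20 = 1040 cm.
Lower bound: ⌈1040/200⌉ = 6 shelves.
Also, 7 boxes each exceed 100 cm, and no two of those can share a shelf, so at least 7 shelves are needed.
A packing using 7 shelves:
  shelf 1: 130 + 50 + 20 = 200
  shelf 2: 130 + 50 + 20 = 200
  shelf 3: 130 + 40 = 170
  shelf 4: 130 = 130
  shelf 5: 120 = 120
  shelf 6: 110 = 110
  shelf 7: 110 = 110
This matches the lower bound, so 7 is optimal.

7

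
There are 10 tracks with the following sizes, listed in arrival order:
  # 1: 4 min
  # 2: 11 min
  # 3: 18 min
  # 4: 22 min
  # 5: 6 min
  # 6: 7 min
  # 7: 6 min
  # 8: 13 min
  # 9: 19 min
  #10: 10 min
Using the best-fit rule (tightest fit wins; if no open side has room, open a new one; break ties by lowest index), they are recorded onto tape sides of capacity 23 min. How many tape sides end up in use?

6

  4 → side 1 (new)  [load 4/23]
  11 → side 1  [load 15/23]
  18 → side 2 (new)  [load 18/23]
  22 → side 3 (new)  [load 22/23]
  6 → side 1  [load 21/23]
  7 → side 4 (new)  [load 7/23]
  6 → side 4  [load 13/23]
  13 → side 5 (new)  [load 13/23]
  19 → side 6 (new)  [load 19/23]
  10 → side 4  [load 23/23]
6 tape sides opened.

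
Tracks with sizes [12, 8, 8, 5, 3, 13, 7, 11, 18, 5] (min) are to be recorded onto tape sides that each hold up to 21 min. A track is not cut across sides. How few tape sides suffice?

5

Total = 18 + 13 + 12 + 11 + 8 + 8 + 7 + 5 + 5 + 3 = 90 min.
Lower bound: ⌈90/21⌉ = 5 tape sides.
A packing using 5 tape sides:
  side 1: 18 + 3 = 21
  side 2: 13 + 8 = 21
  side 3: 12 + 8 = 20
  side 4: 11 + 7 = 18
  side 5: 5 + 5 = 10
This matches the lower bound, so 5 is optimal.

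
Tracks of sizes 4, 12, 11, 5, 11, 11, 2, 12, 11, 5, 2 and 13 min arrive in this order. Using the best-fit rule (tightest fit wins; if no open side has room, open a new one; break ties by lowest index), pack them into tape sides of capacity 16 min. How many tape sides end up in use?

  4 → side 1 (new)  [load 4/16]
  12 → side 1  [load 16/16]
  11 → side 2 (new)  [load 11/16]
  5 → side 2  [load 16/16]
  11 → side 3 (new)  [load 11/16]
  11 → side 4 (new)  [load 11/16]
  2 → side 3  [load 13/16]
  12 → side 5 (new)  [load 12/16]
  11 → side 6 (new)  [load 11/16]
  5 → side 4  [load 16/16]
  2 → side 3  [load 15/16]
  13 → side 7 (new)  [load 13/16]
7 tape sides opened.

7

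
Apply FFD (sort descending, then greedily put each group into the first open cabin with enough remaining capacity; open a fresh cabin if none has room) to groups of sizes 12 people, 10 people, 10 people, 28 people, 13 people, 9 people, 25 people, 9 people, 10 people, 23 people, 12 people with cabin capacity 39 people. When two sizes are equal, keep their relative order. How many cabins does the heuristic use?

5

Sorted descending: 28, 25, 23, 13, 12, 12, 10, 10, 10, 9, 9.
  28 → cabin 1 (new)  [load 28/39]
  25 → cabin 2 (new)  [load 25/39]
  23 → cabin 3 (new)  [load 23/39]
  13 → cabin 2  [load 38/39]
  12 → cabin 3  [load 35/39]
  12 → cabin 4 (new)  [load 12/39]
  10 → cabin 1  [load 38/39]
  10 → cabin 4  [load 22/39]
  10 → cabin 4  [load 32/39]
  9 → cabin 5 (new)  [load 9/39]
  9 → cabin 5  [load 18/39]
5 cabins opened.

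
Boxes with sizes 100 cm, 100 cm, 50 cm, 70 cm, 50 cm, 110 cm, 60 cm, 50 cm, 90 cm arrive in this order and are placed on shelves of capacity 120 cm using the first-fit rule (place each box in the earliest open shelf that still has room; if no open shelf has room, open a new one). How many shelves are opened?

7

  100 → shelf 1 (new)  [load 100/120]
  100 → shelf 2 (new)  [load 100/120]
  50 → shelf 3 (new)  [load 50/120]
  70 → shelf 3  [load 120/120]
  50 → shelf 4 (new)  [load 50/120]
  110 → shelf 5 (new)  [load 110/120]
  60 → shelf 4  [load 110/120]
  50 → shelf 6 (new)  [load 50/120]
  90 → shelf 7 (new)  [load 90/120]
7 shelves opened.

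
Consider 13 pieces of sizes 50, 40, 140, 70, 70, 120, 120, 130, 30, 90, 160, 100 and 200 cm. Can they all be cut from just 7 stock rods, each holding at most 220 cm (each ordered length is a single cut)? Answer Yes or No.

A valid assignment using 7 stock rods:
  stock rod 1: 200 = 200
  stock rod 2: 160 + 50 = 210
  stock rod 3: 140 + 70 = 210
  stock rod 4: 130 + 90 = 220
  stock rod 5: 120 + 100 = 220
  stock rod 6: 120 + 70 + 30 = 220
  stock rod 7: 40 = 40
Every load is within 220 cm, so 7 stock rods suffice.

Yes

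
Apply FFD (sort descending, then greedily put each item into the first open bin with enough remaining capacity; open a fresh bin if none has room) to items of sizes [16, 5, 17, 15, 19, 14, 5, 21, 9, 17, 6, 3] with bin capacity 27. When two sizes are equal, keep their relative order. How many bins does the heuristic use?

7

Sorted descending: 21, 19, 17, 17, 16, 15, 14, 9, 6, 5, 5, 3.
  21 → bin 1 (new)  [load 21/27]
  19 → bin 2 (new)  [load 19/27]
  17 → bin 3 (new)  [load 17/27]
  17 → bin 4 (new)  [load 17/27]
  16 → bin 5 (new)  [load 16/27]
  15 → bin 6 (new)  [load 15/27]
  14 → bin 7 (new)  [load 14/27]
  9 → bin 3  [load 26/27]
  6 → bin 1  [load 27/27]
  5 → bin 2  [load 24/27]
  5 → bin 4  [load 22/27]
  3 → bin 2  [load 27/27]
7 bins opened.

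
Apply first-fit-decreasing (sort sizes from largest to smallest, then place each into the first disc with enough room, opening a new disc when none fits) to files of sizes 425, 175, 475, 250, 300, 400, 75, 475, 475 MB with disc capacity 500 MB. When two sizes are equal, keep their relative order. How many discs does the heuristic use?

Sorted descending: 475, 475, 475, 425, 400, 300, 250, 175, 75.
  475 → disc 1 (new)  [load 475/500]
  475 → disc 2 (new)  [load 475/500]
  475 → disc 3 (new)  [load 475/500]
  425 → disc 4 (new)  [load 425/500]
  400 → disc 5 (new)  [load 400/500]
  300 → disc 6 (new)  [load 300/500]
  250 → disc 7 (new)  [load 250/500]
  175 → disc 6  [load 475/500]
  75 → disc 4  [load 500/500]
7 discs opened.

7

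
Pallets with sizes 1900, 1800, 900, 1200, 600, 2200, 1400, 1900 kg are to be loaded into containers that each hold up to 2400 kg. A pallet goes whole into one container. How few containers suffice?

6

Total = 2200 + 1900 + 1900 + 1800 + 1400 + 1200 + 900 + 600 = 11900 kg.
Lower bound: ⌈11900/2400⌉ = 5 containers.
A packing using 6 containers:
  container 1: 2200 = 2200
  container 2: 1900 = 1900
  container 3: 1900 = 1900
  container 4: 1800 + 600 = 2400
  container 5: 1400 + 900 = 2300
  container 6: 1200 = 1200
No arrangement into 5 containers stays within capacity, so 6 is optimal.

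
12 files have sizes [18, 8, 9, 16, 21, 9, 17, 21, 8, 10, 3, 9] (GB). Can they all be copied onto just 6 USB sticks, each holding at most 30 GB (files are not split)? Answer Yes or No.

A valid assignment using 6 USB sticks:
  USB stick 1: 21 + 9 = 30
  USB stick 2: 21 + 9 = 30
  USB stick 3: 18 + 10 = 28
  USB stick 4: 17 + 9 + 3 = 29
  USB stick 5: 16 + 8 = 24
  USB stick 6: 8 = 8
Every load is within 30 GB, so 6 USB sticks suffice.

Yes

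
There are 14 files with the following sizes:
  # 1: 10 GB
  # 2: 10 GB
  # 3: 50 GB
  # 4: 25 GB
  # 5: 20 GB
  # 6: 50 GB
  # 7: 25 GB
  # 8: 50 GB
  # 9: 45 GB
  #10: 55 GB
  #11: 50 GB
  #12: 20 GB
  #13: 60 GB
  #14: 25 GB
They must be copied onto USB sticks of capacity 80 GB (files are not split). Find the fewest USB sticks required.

Total = 60 + 55 + 50 + 50 + 50 + 50 + 45 + 25 + 25 + 25 + 20 + 20 + 10 + 10 = 495 GB.
Lower bound: ⌈495/80⌉ = 7 USB sticks.
A packing using 7 USB sticks:
  USB stick 1: 60 + 20 = 80
  USB stick 2: 55 + 25 = 80
  USB stick 3: 50 + 25 = 75
  USB stick 4: 50 + 25 = 75
  USB stick 5: 50 + 20 + 10 = 80
  USB stick 6: 50 + 10 = 60
  USB stick 7: 45 = 45
This matches the lower bound, so 7 is optimal.

7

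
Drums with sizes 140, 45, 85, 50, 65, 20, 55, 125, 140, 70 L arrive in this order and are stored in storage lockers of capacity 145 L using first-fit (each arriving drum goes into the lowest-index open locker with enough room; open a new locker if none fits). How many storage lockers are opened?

6

  140 → locker 1 (new)  [load 140/145]
  45 → locker 2 (new)  [load 45/145]
  85 → locker 2  [load 130/145]
  50 → locker 3 (new)  [load 50/145]
  65 → locker 3  [load 115/145]
  20 → locker 3  [load 135/145]
  55 → locker 4 (new)  [load 55/145]
  125 → locker 5 (new)  [load 125/145]
  140 → locker 6 (new)  [load 140/145]
  70 → locker 4  [load 125/145]
6 storage lockers opened.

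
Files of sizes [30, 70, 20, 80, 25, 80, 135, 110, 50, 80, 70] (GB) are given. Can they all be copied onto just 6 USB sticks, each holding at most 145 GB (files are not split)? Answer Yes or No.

Yes

A valid assignment using 6 USB sticks:
  USB stick 1: 135 = 135
  USB stick 2: 110 + 30 = 140
  USB stick 3: 80 + 50 = 130
  USB stick 4: 80 + 25 + 20 = 125
  USB stick 5: 80 = 80
  USB stick 6: 70 + 70 = 140
Every load is within 145 GB, so 6 USB sticks suffice.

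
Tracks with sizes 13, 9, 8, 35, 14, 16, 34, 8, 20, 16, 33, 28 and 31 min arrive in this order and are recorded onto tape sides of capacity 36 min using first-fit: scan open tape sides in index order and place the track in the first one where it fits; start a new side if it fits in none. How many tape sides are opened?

  13 → side 1 (new)  [load 13/36]
  9 → side 1  [load 22/36]
  8 → side 1  [load 30/36]
  35 → side 2 (new)  [load 35/36]
  14 → side 3 (new)  [load 14/36]
  16 → side 3  [load 30/36]
  34 → side 4 (new)  [load 34/36]
  8 → side 5 (new)  [load 8/36]
  20 → side 5  [load 28/36]
  16 → side 6 (new)  [load 16/36]
  33 → side 7 (new)  [load 33/36]
  28 → side 8 (new)  [load 28/36]
  31 → side 9 (new)  [load 31/36]
9 tape sides opened.

9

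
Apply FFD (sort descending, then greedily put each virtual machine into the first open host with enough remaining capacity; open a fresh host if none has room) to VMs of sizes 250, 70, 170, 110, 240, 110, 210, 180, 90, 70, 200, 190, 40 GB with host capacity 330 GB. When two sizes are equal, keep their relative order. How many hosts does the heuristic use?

7

Sorted descending: 250, 240, 210, 200, 190, 180, 170, 110, 110, 90, 70, 70, 40.
  250 → host 1 (new)  [load 250/330]
  240 → host 2 (new)  [load 240/330]
  210 → host 3 (new)  [load 210/330]
  200 → host 4 (new)  [load 200/330]
  190 → host 5 (new)  [load 190/330]
  180 → host 6 (new)  [load 180/330]
  170 → host 7 (new)  [load 170/330]
  110 → host 3  [load 320/330]
  110 → host 4  [load 310/330]
  90 → host 2  [load 330/330]
  70 → host 1  [load 320/330]
  70 → host 5  [load 260/330]
  40 → host 5  [load 300/330]
7 hosts opened.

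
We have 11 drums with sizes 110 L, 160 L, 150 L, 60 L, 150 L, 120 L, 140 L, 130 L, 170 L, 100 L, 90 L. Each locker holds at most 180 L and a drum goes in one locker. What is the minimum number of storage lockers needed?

Total = 170 + 160 + 150 + 150 + 140 + 130 + 120 + 110 + 100 + 90 + 60 = 1380 L.
Lower bound: ⌈1380/180⌉ = 8 storage lockers.
Also, 9 drums each exceed 90 L, and no two of those can share a locker, so at least 9 storage lockers are needed.
A packing using 10 storage lockers:
  locker 1: 170 = 170
  locker 2: 160 = 160
  locker 3: 150 = 150
  locker 4: 150 = 150
  locker 5: 140 = 140
  locker 6: 130 = 130
  locker 7: 120 + 60 = 180
  locker 8: 110 = 110
  locker 9: 100 = 100
  locker 10: 90 = 90
No arrangement into 9 storage lockers stays within capacity, so 10 is optimal.

10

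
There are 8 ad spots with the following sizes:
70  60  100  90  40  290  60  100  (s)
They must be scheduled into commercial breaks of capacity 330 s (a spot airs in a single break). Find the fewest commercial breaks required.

Total = 290 + 100 + 100 + 90 + 70 + 60 + 60 + 40 = 810 s.
Lower bound: ⌈810/330⌉ = 3 commercial breaks.
A packing using 3 commercial breaks:
  break 1: 290 + 40 = 330
  break 2: 100 + 100 + 90 = 290
  break 3: 70 + 60 + 60 = 190
This matches the lower bound, so 3 is optimal.

3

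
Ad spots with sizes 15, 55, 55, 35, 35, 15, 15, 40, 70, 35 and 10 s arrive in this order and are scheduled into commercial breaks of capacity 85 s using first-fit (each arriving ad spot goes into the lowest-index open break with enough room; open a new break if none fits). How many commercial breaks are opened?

  15 → break 1 (new)  [load 15/85]
  55 → break 1  [load 70/85]
  55 → break 2 (new)  [load 55/85]
  35 → break 3 (new)  [load 35/85]
  35 → break 3  [load 70/85]
  15 → break 1  [load 85/85]
  15 → break 2  [load 70/85]
  40 → break 4 (new)  [load 40/85]
  70 → break 5 (new)  [load 70/85]
  35 → break 4  [load 75/85]
  10 → break 2  [load 80/85]
5 commercial breaks opened.

5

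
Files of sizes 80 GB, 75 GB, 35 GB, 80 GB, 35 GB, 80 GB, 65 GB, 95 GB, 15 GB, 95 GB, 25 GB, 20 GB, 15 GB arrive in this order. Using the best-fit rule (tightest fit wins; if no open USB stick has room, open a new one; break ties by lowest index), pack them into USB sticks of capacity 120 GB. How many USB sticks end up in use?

7

  80 → USB stick 1 (new)  [load 80/120]
  75 → USB stick 2 (new)  [load 75/120]
  35 → USB stick 1  [load 115/120]
  80 → USB stick 3 (new)  [load 80/120]
  35 → USB stick 3  [load 115/120]
  80 → USB stick 4 (new)  [load 80/120]
  65 → USB stick 5 (new)  [load 65/120]
  95 → USB stick 6 (new)  [load 95/120]
  15 → USB stick 6  [load 110/120]
  95 → USB stick 7 (new)  [load 95/120]
  25 → USB stick 7  [load 120/120]
  20 → USB stick 4  [load 100/120]
  15 → USB stick 4  [load 115/120]
7 USB sticks opened.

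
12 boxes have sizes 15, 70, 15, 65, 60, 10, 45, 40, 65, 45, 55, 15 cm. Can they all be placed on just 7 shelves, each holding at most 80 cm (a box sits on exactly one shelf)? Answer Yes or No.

Total = 500 cm; ⌈500/80⌉ = 7.
The bound of 7 does not rule out 7, but exhaustive search shows no assignment into 7 shelves of capacity 80 cm exists — the minimum is 8.

No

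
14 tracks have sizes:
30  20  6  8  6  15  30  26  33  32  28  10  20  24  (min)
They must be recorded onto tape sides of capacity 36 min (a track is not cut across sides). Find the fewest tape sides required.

9

Total = 33 + 32 + 30 + 30 + 28 + 26 + 24 + 20 + 20 + 15 + 10 + 8 + 6 + 6 = 288 min.
Lower bound: ⌈288/36⌉ = 8 tape sides.
Also, 9 tracks each exceed 18 min, and no two of those can share a side, so at least 9 tape sides are needed.
A packing using 9 tape sides:
  side 1: 33 = 33
  side 2: 32 = 32
  side 3: 30 + 6 = 36
  side 4: 30 + 6 = 36
  side 5: 28 + 8 = 36
  side 6: 26 + 10 = 36
  side 7: 24 = 24
  side 8: 20 + 15 = 35
  side 9: 20 = 20
This matches the lower bound, so 9 is optimal.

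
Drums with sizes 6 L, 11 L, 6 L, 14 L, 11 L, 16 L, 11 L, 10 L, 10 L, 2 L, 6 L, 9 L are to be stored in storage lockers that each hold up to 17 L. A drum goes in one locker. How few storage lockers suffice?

Total = 16 + 14 + 11 + 11 + 11 + 10 + 10 + 9 + 6 + 6 + 6 + 2 = 112 L.
Lower bound: ⌈112/17⌉ = 7 storage lockers.
Also, 8 drums each exceed 17/2 L, and no two of those can share a locker, so at least 8 storage lockers are needed.
A packing using 8 storage lockers:
  locker 1: 16 = 16
  locker 2: 14 + 2 = 16
  locker 3: 11 + 6 = 17
  locker 4: 11 + 6 = 17
  locker 5: 11 + 6 = 17
  locker 6: 10 = 10
  locker 7: 10 = 10
  locker 8: 9 = 9
This matches the lower bound, so 8 is optimal.

8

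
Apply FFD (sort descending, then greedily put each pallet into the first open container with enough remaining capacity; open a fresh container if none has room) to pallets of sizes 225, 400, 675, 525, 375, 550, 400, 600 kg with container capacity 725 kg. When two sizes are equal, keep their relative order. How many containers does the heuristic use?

Sorted descending: 675, 600, 550, 525, 400, 400, 375, 225.
  675 → container 1 (new)  [load 675/725]
  600 → container 2 (new)  [load 600/725]
  550 → container 3 (new)  [load 550/725]
  525 → container 4 (new)  [load 525/725]
  400 → container 5 (new)  [load 400/725]
  400 → container 6 (new)  [load 400/725]
  375 → container 7 (new)  [load 375/725]
  225 → container 5  [load 625/725]
7 containers opened.

7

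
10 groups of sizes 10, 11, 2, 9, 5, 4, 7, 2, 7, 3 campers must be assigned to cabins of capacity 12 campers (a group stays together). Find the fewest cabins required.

6

Total = 11 + 10 + 9 + 7 + 7 + 5 + 4 + 3 + 2 + 2 = 60 campers.
Lower bound: ⌈60/12⌉ = 5 cabins.
A packing using 6 cabins:
  cabin 1: 11 = 11
  cabin 2: 10 + 2 = 12
  cabin 3: 9 + 3 = 12
  cabin 4: 7 + 5 = 12
  cabin 5: 7 + 4 = 11
  cabin 6: 2 = 2
No arrangement into 5 cabins stays within capacity, so 6 is optimal.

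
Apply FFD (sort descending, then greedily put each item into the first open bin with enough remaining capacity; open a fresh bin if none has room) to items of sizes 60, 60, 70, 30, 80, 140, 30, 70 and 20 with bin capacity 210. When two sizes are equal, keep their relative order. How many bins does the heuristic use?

Sorted descending: 140, 80, 70, 70, 60, 60, 30, 30, 20.
  140 → bin 1 (new)  [load 140/210]
  80 → bin 2 (new)  [load 80/210]
  70 → bin 1  [load 210/210]
  70 → bin 2  [load 150/210]
  60 → bin 2  [load 210/210]
  60 → bin 3 (new)  [load 60/210]
  30 → bin 3  [load 90/210]
  30 → bin 3  [load 120/210]
  20 → bin 3  [load 140/210]
3 bins opened.

3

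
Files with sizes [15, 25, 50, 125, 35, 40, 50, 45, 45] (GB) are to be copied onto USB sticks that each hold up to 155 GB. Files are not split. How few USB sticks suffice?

3

Total = 125 + 50 + 50 + 45 + 45 + 40 + 35 + 25 + 15 = 430 GB.
Lower bound: ⌈430/155⌉ = 3 USB sticks.
A packing using 3 USB sticks:
  USB stick 1: 125 + 25 = 150
  USB stick 2: 50 + 50 + 45 = 145
  USB stick 3: 45 + 40 + 35 + 15 = 135
This matches the lower bound, so 3 is optimal.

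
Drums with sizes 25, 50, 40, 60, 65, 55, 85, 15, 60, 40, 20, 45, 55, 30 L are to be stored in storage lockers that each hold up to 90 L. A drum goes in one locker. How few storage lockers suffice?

8

Total = 85 + 65 + 60 + 60 + 55 + 55 + 50 + 45 + 40 + 40 + 30 + 25 + 20 + 15 = 645 L.
Lower bound: ⌈645/90⌉ = 8 storage lockers.
A packing using 8 storage lockers:
  locker 1: 85 = 85
  locker 2: 65 + 25 = 90
  locker 3: 60 + 30 = 90
  locker 4: 60 + 20 = 80
  locker 5: 55 + 15 = 70
  locker 6: 55 = 55
  locker 7: 50 + 40 = 90
  locker 8: 45 + 40 = 85
This matches the lower bound, so 8 is optimal.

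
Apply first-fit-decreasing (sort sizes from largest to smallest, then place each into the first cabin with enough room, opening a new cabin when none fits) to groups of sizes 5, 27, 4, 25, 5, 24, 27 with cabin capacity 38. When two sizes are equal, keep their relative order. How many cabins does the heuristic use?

4

Sorted descending: 27, 27, 25, 24, 5, 5, 4.
  27 → cabin 1 (new)  [load 27/38]
  27 → cabin 2 (new)  [load 27/38]
  25 → cabin 3 (new)  [load 25/38]
  24 → cabin 4 (new)  [load 24/38]
  5 → cabin 1  [load 32/38]
  5 → cabin 1  [load 37/38]
  4 → cabin 2  [load 31/38]
4 cabins opened.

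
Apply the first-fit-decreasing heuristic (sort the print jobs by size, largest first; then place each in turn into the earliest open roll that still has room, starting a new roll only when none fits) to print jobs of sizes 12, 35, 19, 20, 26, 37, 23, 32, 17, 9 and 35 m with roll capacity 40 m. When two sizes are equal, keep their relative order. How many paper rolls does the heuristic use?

Sorted descending: 37, 35, 35, 32, 26, 23, 20, 19, 17, 12, 9.
  37 → roll 1 (new)  [load 37/40]
  35 → roll 2 (new)  [load 35/40]
  35 → roll 3 (new)  [load 35/40]
  32 → roll 4 (new)  [load 32/40]
  26 → roll 5 (new)  [load 26/40]
  23 → roll 6 (new)  [load 23/40]
  20 → roll 7 (new)  [load 20/40]
  19 → roll 7  [load 39/40]
  17 → roll 6  [load 40/40]
  12 → roll 5  [load 38/40]
  9 → roll 8 (new)  [load 9/40]
8 paper rolls opened.

8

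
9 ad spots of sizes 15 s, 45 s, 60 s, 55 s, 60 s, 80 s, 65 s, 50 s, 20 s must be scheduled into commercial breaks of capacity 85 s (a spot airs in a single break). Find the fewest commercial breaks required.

Total = 80 + 65 + 60 + 60 + 55 + 50 + 45 + 20 + 15 = 450 s.
Lower bound: ⌈450/85⌉ = 6 commercial breaks.
Also, 7 ad spots each exceed 85/2 s, and no two of those can share a break, so at least 7 commercial breaks are needed.
A packing using 7 commercial breaks:
  break 1: 80 = 80
  break 2: 65 + 20 = 85
  break 3: 60 + 15 = 75
  break 4: 60 = 60
  break 5: 55 = 55
  break 6: 50 = 50
  break 7: 45 = 45
This matches the lower bound, so 7 is optimal.

7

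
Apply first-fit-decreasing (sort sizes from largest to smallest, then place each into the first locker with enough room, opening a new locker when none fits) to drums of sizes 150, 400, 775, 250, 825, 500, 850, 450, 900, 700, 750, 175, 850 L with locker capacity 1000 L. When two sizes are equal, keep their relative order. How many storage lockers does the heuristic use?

9

Sorted descending: 900, 850, 850, 825, 775, 750, 700, 500, 450, 400, 250, 175, 150.
  900 → locker 1 (new)  [load 900/1000]
  850 → locker 2 (new)  [load 850/1000]
  850 → locker 3 (new)  [load 850/1000]
  825 → locker 4 (new)  [load 825/1000]
  775 → locker 5 (new)  [load 775/1000]
  750 → locker 6 (new)  [load 750/1000]
  700 → locker 7 (new)  [load 700/1000]
  500 → locker 8 (new)  [load 500/1000]
  450 → locker 8  [load 950/1000]
  400 → locker 9 (new)  [load 400/1000]
  250 → locker 6  [load 1000/1000]
  175 → locker 4  [load 1000/1000]
  150 → locker 2  [load 1000/1000]
9 storage lockers opened.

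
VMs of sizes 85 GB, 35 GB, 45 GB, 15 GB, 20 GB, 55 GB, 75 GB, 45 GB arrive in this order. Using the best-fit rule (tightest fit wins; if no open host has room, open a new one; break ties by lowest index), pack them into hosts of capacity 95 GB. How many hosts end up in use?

5

  85 → host 1 (new)  [load 85/95]
  35 → host 2 (new)  [load 35/95]
  45 → host 2  [load 80/95]
  15 → host 2  [load 95/95]
  20 → host 3 (new)  [load 20/95]
  55 → host 3  [load 75/95]
  75 → host 4 (new)  [load 75/95]
  45 → host 5 (new)  [load 45/95]
5 hosts opened.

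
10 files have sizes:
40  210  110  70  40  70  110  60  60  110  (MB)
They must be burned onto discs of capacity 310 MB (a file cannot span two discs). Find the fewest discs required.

3

Total = 210 + 110 + 110 + 110 + 70 + 70 + 60 + 60 + 40 + 40 = 880 MB.
Lower bound: ⌈880/310⌉ = 3 discs.
A packing using 3 discs:
  disc 1: 210 + 70 = 280
  disc 2: 110 + 110 + 70 = 290
  disc 3: 110 + 60 + 60 + 40 + 40 = 310
This matches the lower bound, so 3 is optimal.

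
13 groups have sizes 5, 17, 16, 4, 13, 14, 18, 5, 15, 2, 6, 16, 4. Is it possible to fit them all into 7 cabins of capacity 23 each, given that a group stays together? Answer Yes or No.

A valid assignment using 7 cabins:
  cabin 1: 18 + 5 = 23
  cabin 2: 17 + 6 = 23
  cabin 3: 16 + 5 + 2 = 23
  cabin 4: 16 + 4 = 20
  cabin 5: 15 + 4 = 19
  cabin 6: 14 = 14
  cabin 7: 13 = 13
Every load is within 23, so 7 cabins suffice.

Yes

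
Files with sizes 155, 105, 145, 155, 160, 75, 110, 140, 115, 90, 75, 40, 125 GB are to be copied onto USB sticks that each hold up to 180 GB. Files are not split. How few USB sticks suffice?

Total = 160 + 155 + 155 + 145 + 140 + 125 + 115 + 110 + 105 + 90 + 75 + 75 + 40 = 1490 GB.
Lower bound: ⌈1490/180⌉ = 9 USB sticks.
A packing using 10 USB sticks:
  USB stick 1: 160 = 160
  USB stick 2: 155 = 155
  USB stick 3: 155 = 155
  USB stick 4: 145 = 145
  USB stick 5: 140 + 40 = 180
  USB stick 6: 125 = 125
  USB stick 7: 115 = 115
  USB stick 8: 110 = 110
  USB stick 9: 105 + 75 = 180
  USB stick 10: 90 + 75 = 165
No arrangement into 9 USB sticks stays within capacity, so 10 is optimal.

10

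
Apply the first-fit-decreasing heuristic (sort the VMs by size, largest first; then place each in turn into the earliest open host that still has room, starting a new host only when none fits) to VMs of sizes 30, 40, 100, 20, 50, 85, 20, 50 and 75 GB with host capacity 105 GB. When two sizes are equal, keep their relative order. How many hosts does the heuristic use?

Sorted descending: 100, 85, 75, 50, 50, 40, 30, 20, 20.
  100 → host 1 (new)  [load 100/105]
  85 → host 2 (new)  [load 85/105]
  75 → host 3 (new)  [load 75/105]
  50 → host 4 (new)  [load 50/105]
  50 → host 4  [load 100/105]
  40 → host 5 (new)  [load 40/105]
  30 → host 3  [load 105/105]
  20 → host 2  [load 105/105]
  20 → host 5  [load 60/105]
5 hosts opened.

5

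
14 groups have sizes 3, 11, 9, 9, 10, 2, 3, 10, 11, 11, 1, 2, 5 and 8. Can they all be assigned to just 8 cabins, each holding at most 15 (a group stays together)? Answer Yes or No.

Yes

A valid assignment using 8 cabins:
  cabin 1: 11 + 3 + 1 = 15
  cabin 2: 11 + 3 = 14
  cabin 3: 11 + 2 + 2 = 15
  cabin 4: 10 + 5 = 15
  cabin 5: 10 = 10
  cabin 6: 9 = 9
  cabin 7: 9 = 9
  cabin 8: 8 = 8
Every load is within 15, so 8 cabins suffice.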